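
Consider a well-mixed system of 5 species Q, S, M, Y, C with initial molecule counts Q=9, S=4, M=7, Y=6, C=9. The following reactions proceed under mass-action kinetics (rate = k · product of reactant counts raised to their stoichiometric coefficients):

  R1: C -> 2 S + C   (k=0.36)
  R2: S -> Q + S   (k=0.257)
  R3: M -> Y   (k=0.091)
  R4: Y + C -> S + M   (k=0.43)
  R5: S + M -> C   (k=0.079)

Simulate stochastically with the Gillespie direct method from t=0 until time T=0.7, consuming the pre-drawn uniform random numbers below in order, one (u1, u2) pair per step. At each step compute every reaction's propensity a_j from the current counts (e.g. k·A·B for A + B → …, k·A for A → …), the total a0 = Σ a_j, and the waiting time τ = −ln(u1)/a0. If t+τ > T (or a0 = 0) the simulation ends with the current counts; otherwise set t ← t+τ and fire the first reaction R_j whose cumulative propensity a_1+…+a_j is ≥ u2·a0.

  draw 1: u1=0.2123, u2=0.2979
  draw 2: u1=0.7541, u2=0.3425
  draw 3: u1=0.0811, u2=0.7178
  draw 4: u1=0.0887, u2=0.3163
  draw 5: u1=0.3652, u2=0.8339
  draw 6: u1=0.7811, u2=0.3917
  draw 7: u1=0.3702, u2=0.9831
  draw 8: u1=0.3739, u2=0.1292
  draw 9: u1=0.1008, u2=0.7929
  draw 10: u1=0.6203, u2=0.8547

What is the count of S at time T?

S at T = 8

t=0.000: Q=9 S=4 M=7 Y=6 C=9
Draw 1: a1=3.240, a2=1.028, a3=0.637, a4=23.220, a5=2.212, a0=30.337; τ=−ln(0.2123)/30.337=0.051 → t=0.051; u2·a0=0.2979·30.337=9.037; a1+…+a3=4.905 < 9.037 ≤ a1+…+a4=28.125 → R4 fires; Q=9 S=5 M=8 Y=5 C=8
Draw 2: a1=2.880, a2=1.285, a3=0.728, a4=17.200, a5=3.160, a0=25.253; τ=−ln(0.7541)/25.253=0.011 → t=0.062; u2·a0=0.3425·25.253=8.649; a1+…+a3=4.893 < 8.649 ≤ a1+…+a4=22.093 → R4 fires; Q=9 S=6 M=9 Y=4 C=7
Draw 3: a1=2.520, a2=1.542, a3=0.819, a4=12.040, a5=4.266, a0=21.187; τ=−ln(0.0811)/21.187=0.119 → t=0.181; u2·a0=0.7178·21.187=15.208; a1+…+a3=4.881 < 15.208 ≤ a1+…+a4=16.921 → R4 fires; Q=9 S=7 M=10 Y=3 C=6
Draw 4: a1=2.160, a2=1.799, a3=0.910, a4=7.740, a5=5.530, a0=18.139; τ=−ln(0.0887)/18.139=0.134 → t=0.314; u2·a0=0.3163·18.139=5.737; a1+…+a3=4.869 < 5.737 ≤ a1+…+a4=12.609 → R4 fires; Q=9 S=8 M=11 Y=2 C=5
Draw 5: a1=1.800, a2=2.056, a3=1.001, a4=4.300, a5=6.952, a0=16.109; τ=−ln(0.3652)/16.109=0.063 → t=0.377; u2·a0=0.8339·16.109=13.433; a1+…+a4=9.157 < 13.433 ≤ a1+…+a5=16.109 → R5 fires; Q=9 S=7 M=10 Y=2 C=6
Draw 6: a1=2.160, a2=1.799, a3=0.910, a4=5.160, a5=5.530, a0=15.559; τ=−ln(0.7811)/15.559=0.016 → t=0.393; u2·a0=0.3917·15.559=6.094; a1+…+a3=4.869 < 6.094 ≤ a1+…+a4=10.029 → R4 fires; Q=9 S=8 M=11 Y=1 C=5
Draw 7: a1=1.800, a2=2.056, a3=1.001, a4=2.150, a5=6.952, a0=13.959; τ=−ln(0.3702)/13.959=0.071 → t=0.464; u2·a0=0.9831·13.959=13.723; a1+…+a4=7.007 < 13.723 ≤ a1+…+a5=13.959 → R5 fires; Q=9 S=7 M=10 Y=1 C=6
Draw 8: a1=2.160, a2=1.799, a3=0.910, a4=2.580, a5=5.530, a0=12.979; τ=−ln(0.3739)/12.979=0.076 → t=0.540; u2·a0=0.1292·12.979=1.677 ≤ a1=2.160 → R1 fires; Q=9 S=9 M=10 Y=1 C=6
Draw 9: a1=2.160, a2=2.313, a3=0.910, a4=2.580, a5=7.110, a0=15.073; τ=−ln(0.1008)/15.073=0.152 → t=0.692; u2·a0=0.7929·15.073=11.951; a1+…+a4=7.963 < 11.951 ≤ a1+…+a5=15.073 → R5 fires; Q=9 S=8 M=9 Y=1 C=7
Draw 10: a1=2.520, a2=2.056, a3=0.819, a4=3.010, a5=5.688, a0=14.093; τ=−ln(0.6203)/14.093=0.034 → t=0.726 > T=0.7: stop.
Read off S at T=0.7: 8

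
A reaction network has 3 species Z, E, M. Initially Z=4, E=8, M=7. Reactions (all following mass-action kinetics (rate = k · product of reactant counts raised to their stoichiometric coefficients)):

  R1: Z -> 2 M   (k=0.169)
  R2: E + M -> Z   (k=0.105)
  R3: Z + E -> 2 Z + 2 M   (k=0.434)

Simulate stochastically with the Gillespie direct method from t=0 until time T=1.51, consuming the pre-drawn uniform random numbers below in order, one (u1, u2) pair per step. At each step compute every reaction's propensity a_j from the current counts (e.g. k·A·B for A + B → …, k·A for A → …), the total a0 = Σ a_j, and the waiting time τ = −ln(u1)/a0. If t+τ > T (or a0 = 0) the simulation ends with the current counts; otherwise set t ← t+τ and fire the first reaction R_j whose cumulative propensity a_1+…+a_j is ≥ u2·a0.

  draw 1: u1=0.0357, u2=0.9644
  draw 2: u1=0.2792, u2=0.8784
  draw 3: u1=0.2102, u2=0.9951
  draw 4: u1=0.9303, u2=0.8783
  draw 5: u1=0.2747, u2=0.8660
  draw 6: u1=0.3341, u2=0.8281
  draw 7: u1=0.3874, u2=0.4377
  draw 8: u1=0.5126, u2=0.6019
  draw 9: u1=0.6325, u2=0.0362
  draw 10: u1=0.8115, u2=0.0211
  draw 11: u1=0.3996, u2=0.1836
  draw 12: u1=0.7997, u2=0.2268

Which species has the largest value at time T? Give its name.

Dominant species at T: M

t=0.000: Z=4 E=8 M=7
Draw 1: a1=0.676, a2=5.880, a3=13.888, a0=20.444; τ=−ln(0.0357)/20.444=0.163 → t=0.163; u2·a0=0.9644·20.444=19.716; a1+a2=6.556 < 19.716 ≤ a1+…+a3=20.444 → R3 fires; Z=5 E=7 M=9
Draw 2: a1=0.845, a2=6.615, a3=15.190, a0=22.650; τ=−ln(0.2792)/22.650=0.056 → t=0.219; u2·a0=0.8784·22.650=19.896; a1+a2=7.460 < 19.896 ≤ a1+…+a3=22.650 → R3 fires; Z=6 E=6 M=11
Draw 3: a1=1.014, a2=6.930, a3=15.624, a0=23.568; τ=−ln(0.2102)/23.568=0.066 → t=0.286; u2·a0=0.9951·23.568=23.453; a1+a2=7.944 < 23.453 ≤ a1+…+a3=23.568 → R3 fires; Z=7 E=5 M=13
Draw 4: a1=1.183, a2=6.825, a3=15.190, a0=23.198; τ=−ln(0.9303)/23.198=0.003 → t=0.289; u2·a0=0.8783·23.198=20.375; a1+a2=8.008 < 20.375 ≤ a1+…+a3=23.198 → R3 fires; Z=8 E=4 M=15
Draw 5: a1=1.352, a2=6.300, a3=13.888, a0=21.540; τ=−ln(0.2747)/21.540=0.060 → t=0.349; u2·a0=0.8660·21.540=18.654; a1+a2=7.652 < 18.654 ≤ a1+…+a3=21.540 → R3 fires; Z=9 E=3 M=17
Draw 6: a1=1.521, a2=5.355, a3=11.718, a0=18.594; τ=−ln(0.3341)/18.594=0.059 → t=0.408; u2·a0=0.8281·18.594=15.398; a1+a2=6.876 < 15.398 ≤ a1+…+a3=18.594 → R3 fires; Z=10 E=2 M=19
Draw 7: a1=1.690, a2=3.990, a3=8.680, a0=14.360; τ=−ln(0.3874)/14.360=0.066 → t=0.474; u2·a0=0.4377·14.360=6.285; a1+a2=5.680 < 6.285 ≤ a1+…+a3=14.360 → R3 fires; Z=11 E=1 M=21
Draw 8: a1=1.859, a2=2.205, a3=4.774, a0=8.838; τ=−ln(0.5126)/8.838=0.076 → t=0.549; u2·a0=0.6019·8.838=5.320; a1+a2=4.064 < 5.320 ≤ a1+…+a3=8.838 → R3 fires; Z=12 E=0 M=23
Draw 9: a1=2.028, a2=0.000, a3=0.000, a0=2.028; τ=−ln(0.6325)/2.028=0.226 → t=0.775; u2·a0=0.0362·2.028=0.073 ≤ a1=2.028 → R1 fires; Z=11 E=0 M=25
Draw 10: a1=1.859, a2=0.000, a3=0.000, a0=1.859; τ=−ln(0.8115)/1.859=0.112 → t=0.887; u2·a0=0.0211·1.859=0.039 ≤ a1=1.859 → R1 fires; Z=10 E=0 M=27
Draw 11: a1=1.690, a2=0.000, a3=0.000, a0=1.690; τ=−ln(0.3996)/1.690=0.543 → t=1.430; u2·a0=0.1836·1.690=0.310 ≤ a1=1.690 → R1 fires; Z=9 E=0 M=29
Draw 12: a1=1.521, a2=0.000, a3=0.000, a0=1.521; τ=−ln(0.7997)/1.521=0.147 → t=1.577 > T=1.51: stop.
At T=1.51: Z=9 E=0 M=29; the largest is M.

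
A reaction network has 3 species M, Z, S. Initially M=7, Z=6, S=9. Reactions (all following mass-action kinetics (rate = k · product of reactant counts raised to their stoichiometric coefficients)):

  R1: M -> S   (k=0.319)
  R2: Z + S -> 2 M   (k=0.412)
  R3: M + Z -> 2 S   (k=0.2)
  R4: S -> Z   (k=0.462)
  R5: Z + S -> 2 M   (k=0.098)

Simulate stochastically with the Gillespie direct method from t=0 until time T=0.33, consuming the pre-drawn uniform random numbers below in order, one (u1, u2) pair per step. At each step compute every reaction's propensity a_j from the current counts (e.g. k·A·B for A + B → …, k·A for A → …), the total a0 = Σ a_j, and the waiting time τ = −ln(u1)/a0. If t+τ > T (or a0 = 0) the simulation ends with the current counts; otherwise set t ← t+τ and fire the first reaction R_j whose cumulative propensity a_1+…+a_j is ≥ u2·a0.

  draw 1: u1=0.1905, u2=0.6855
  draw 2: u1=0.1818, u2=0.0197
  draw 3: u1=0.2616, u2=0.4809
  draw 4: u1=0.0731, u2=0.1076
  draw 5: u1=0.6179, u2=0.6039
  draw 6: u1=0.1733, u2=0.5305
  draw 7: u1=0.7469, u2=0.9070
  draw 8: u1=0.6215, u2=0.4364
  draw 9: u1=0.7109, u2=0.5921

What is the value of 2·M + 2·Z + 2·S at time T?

Value at T = 44

Check how each reaction changes W = 2·M + 2·Z + 2·S (weight of products minus weight of reactants):
R1: M -> S: (2·1) − (2·1) = 2 − 2 = 0
R2: Z + S -> 2 M: (2·2) − (2·1 + 2·1) = 4 − 4 = 0
R3: M + Z -> 2 S: (2·2) − (2·1 + 2·1) = 4 − 4 = 0
R4: S -> Z: (2·1) − (2·1) = 2 − 2 = 0
R5: Z + S -> 2 M: (2·2) − (2·1 + 2·1) = 4 − 4 = 0
Every reaction leaves W unchanged, so W is conserved and no simulation is needed: W(T) = W(0) = 2·7 + 2·6 + 2·9 = 44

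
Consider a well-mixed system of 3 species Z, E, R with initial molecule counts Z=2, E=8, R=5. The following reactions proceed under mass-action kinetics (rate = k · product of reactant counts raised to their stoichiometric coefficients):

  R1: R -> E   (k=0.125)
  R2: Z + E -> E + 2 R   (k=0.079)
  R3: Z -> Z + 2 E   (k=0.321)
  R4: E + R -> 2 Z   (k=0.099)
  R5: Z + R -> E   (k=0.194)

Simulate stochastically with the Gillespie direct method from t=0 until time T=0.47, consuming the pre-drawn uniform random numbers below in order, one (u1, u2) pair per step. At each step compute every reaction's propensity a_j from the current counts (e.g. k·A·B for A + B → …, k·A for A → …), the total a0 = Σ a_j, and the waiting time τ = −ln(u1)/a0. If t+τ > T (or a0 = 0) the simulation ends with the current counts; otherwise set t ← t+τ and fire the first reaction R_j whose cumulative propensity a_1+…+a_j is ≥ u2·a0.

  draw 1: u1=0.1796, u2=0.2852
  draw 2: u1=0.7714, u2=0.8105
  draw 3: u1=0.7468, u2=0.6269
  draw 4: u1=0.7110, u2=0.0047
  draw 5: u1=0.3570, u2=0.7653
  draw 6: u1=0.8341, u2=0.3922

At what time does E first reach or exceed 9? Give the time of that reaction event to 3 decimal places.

t=0.000: Z=2 E=8 R=5
Draw 1: a1=0.625, a2=1.264, a3=0.642, a4=3.960, a5=1.940, a0=8.431; τ=−ln(0.1796)/8.431=0.204 → t=0.204; u2·a0=0.2852·8.431=2.405; a1+a2=1.889 < 2.405 ≤ a1+…+a3=2.531 → R3 fires; Z=2 E=10 R=5
Draw 2: a1=0.625, a2=1.580, a3=0.642, a4=4.950, a5=1.940, a0=9.737; τ=−ln(0.7714)/9.737=0.027 → t=0.230; u2·a0=0.8105·9.737=7.892; a1+…+a4=7.797 < 7.892 ≤ a1+…+a5=9.737 → R5 fires; Z=1 E=11 R=4
Draw 3: a1=0.500, a2=0.869, a3=0.321, a4=4.356, a5=0.776, a0=6.822; τ=−ln(0.7468)/6.822=0.043 → t=0.273; u2·a0=0.6269·6.822=4.277; a1+…+a3=1.690 < 4.277 ≤ a1+…+a4=6.046 → R4 fires; Z=3 E=10 R=3
Draw 4: a1=0.375, a2=2.370, a3=0.963, a4=2.970, a5=1.746, a0=8.424; τ=−ln(0.7110)/8.424=0.040 → t=0.314; u2·a0=0.0047·8.424=0.040 ≤ a1=0.375 → R1 fires; Z=3 E=11 R=2
Draw 5: a1=0.250, a2=2.607, a3=0.963, a4=2.178, a5=1.164, a0=7.162; τ=−ln(0.3570)/7.162=0.144 → t=0.457; u2·a0=0.7653·7.162=5.481; a1+…+a3=3.820 < 5.481 ≤ a1+…+a4=5.998 → R4 fires; Z=5 E=10 R=1
Draw 6: a1=0.125, a2=3.950, a3=1.605, a4=0.990, a5=0.970, a0=7.640; τ=−ln(0.8341)/7.640=0.024 → t=0.481 > T=0.47: stop.
E first becomes ≥ 9 when it reaches 10 at the event at t=0.204.

Threshold first reached at t = 0.204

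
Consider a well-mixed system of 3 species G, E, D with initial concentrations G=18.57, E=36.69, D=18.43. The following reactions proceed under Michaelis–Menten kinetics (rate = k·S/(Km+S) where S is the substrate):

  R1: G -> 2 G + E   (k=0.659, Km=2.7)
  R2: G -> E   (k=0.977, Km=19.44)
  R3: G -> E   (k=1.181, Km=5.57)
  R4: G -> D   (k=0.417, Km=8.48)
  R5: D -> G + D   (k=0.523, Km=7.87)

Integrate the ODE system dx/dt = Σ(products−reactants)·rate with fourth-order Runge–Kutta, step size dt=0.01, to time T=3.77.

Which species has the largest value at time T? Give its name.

Dominant species at T: E

RK4 with dt=0.01: 377 steps to T=3.77. Trajectory (selected grid times):
t=0.00: G=18.57 E=36.69 D=18.43
t=0.42: G=18.27 E=37.51 D=18.55
t=0.84: G=17.96 E=38.33 D=18.67
t=1.26: G=17.67 E=39.14 D=18.79
t=1.68: G=17.37 E=39.96 D=18.91
t=2.09: G=17.09 E=40.74 D=19.02
t=2.51: G=16.80 E=41.55 D=19.14
t=2.93: G=16.52 E=42.35 D=19.25
t=3.35: G=16.24 E=43.14 D=19.37
t=3.77: G=15.96 E=43.93 D=19.48
At T=3.77: G=15.96 E=43.93 D=19.48; the largest is E.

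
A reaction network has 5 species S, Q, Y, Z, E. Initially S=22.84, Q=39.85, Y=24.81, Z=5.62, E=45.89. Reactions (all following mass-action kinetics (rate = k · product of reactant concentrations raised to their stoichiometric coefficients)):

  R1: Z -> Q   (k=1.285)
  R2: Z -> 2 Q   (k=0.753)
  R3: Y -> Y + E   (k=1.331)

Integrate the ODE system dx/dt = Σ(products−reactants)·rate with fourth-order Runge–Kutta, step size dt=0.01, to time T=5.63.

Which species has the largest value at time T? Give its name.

RK4 with dt=0.01: 563 steps to T=5.63. Trajectory (selected grid times):
t=0.00: S=22.84 Q=39.85 Y=24.81 Z=5.62 E=45.89
t=0.63: S=22.84 Q=45.41 Y=24.81 Z=1.56 E=66.69
t=1.25: S=22.84 Q=46.94 Y=24.81 Z=0.44 E=87.17
t=1.88: S=22.84 Q=47.38 Y=24.81 Z=0.12 E=107.97
t=2.50: S=22.84 Q=47.50 Y=24.81 Z=0.03 E=128.45
t=3.13: S=22.84 Q=47.53 Y=24.81 Z=0.01 E=149.25
t=3.75: S=22.84 Q=47.54 Y=24.81 Z=0.00 E=169.72
t=4.38: S=22.84 Q=47.55 Y=24.81 Z=0.00 E=190.53
t=5.00: S=22.84 Q=47.55 Y=24.81 Z=0.00 E=211.00
t=5.63: S=22.84 Q=47.55 Y=24.81 Z=0.00 E=231.80
At T=5.63: S=22.84 Q=47.55 Y=24.81 Z=0.00 E=231.80; the largest is E.

Dominant species at T: E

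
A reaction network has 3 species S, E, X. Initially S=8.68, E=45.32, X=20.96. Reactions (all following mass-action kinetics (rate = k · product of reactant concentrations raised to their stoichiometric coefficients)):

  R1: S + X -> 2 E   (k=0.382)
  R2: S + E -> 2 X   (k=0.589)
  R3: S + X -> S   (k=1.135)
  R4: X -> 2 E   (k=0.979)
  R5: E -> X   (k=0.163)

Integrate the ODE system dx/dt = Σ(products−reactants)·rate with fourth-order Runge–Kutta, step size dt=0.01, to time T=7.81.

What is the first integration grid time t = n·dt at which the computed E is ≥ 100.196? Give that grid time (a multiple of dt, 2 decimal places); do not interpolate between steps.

Threshold first reached at t = 2.91

RK4 with dt=0.01: 781 steps to T=7.81. Trajectory (selected grid times):
t=0.00: S=8.68 E=45.32 X=20.96
t=0.87: S=0.00 E=69.05 X=16.60
t=1.74: S=0.00 E=84.11 X=14.54
t=2.60: S=0.00 E=96.05 X=14.89
t=2.90: S=0.00 E=100.10 X=15.26
t=2.91: S=0.00 E=100.24 X=15.27
t=3.47: S=0.00 E=107.95 X=16.16
t=4.34: S=0.00 E=120.71 X=17.89
t=5.21: S=0.00 E=134.76 X=19.91
t=6.07: S=0.00 E=150.20 X=22.17
t=6.94: S=0.00 E=167.59 X=24.73
t=7.81: S=0.00 E=186.98 X=27.59
E(2.90)=100.102 < 100.196 but E(2.91)=100.238 ≥ 100.196, so the first grid time is t=2.91.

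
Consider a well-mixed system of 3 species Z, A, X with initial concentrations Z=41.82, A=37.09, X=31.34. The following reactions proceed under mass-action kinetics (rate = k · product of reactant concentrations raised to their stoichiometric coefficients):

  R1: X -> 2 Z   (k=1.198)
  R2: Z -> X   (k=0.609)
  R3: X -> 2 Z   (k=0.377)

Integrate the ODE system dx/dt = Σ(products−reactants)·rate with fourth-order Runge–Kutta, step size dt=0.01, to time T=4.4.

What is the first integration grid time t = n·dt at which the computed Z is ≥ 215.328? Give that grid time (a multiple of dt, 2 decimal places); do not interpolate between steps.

RK4 with dt=0.01: 440 steps to T=4.4. Trajectory (selected grid times):
t=0.00: Z=41.82 A=37.09 X=31.34
t=0.49: Z=68.23 A=37.09 X=26.53
t=0.98: Z=87.12 A=37.09 X=28.70
t=1.47: Z=106.15 A=37.09 X=33.58
t=1.96: Z=127.98 A=37.09 X=40.09
t=2.44: Z=153.32 A=37.09 X=47.92
t=2.93: Z=184.27 A=37.09 X=57.56
t=3.34: Z=214.89 A=37.09 X=67.12
t=3.35: Z=215.70 A=37.09 X=67.37
t=3.42: Z=221.43 A=37.09 X=69.16
t=3.91: Z=266.08 A=37.09 X=83.11
t=4.40: Z=319.73 A=37.09 X=99.86
Z(3.34)=214.890 < 215.328 but Z(3.35)=215.698 ≥ 215.328, so the first grid time is t=3.35.

Threshold first reached at t = 3.35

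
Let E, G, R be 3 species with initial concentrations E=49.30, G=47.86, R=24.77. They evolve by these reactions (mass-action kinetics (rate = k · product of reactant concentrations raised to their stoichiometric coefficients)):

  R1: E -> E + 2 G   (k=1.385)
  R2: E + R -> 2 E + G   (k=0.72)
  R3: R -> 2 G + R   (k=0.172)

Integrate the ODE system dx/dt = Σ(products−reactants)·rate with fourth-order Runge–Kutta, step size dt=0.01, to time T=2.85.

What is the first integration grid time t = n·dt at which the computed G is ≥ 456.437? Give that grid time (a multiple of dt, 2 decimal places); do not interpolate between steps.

RK4 with dt=0.01: 285 steps to T=2.85. Trajectory (selected grid times):
t=0.00: E=49.30 G=47.86 R=24.77
t=0.32: E=74.07 G=136.91 R=0.00
t=0.63: E=74.07 G=200.52 R=0.00
t=0.95: E=74.07 G=266.17 R=0.00
t=1.27: E=74.07 G=331.83 R=0.00
t=1.58: E=74.07 G=395.43 R=0.00
t=1.87: E=74.07 G=454.93 R=0.00
t=1.88: E=74.07 G=456.99 R=0.00
t=1.90: E=74.07 G=461.09 R=0.00
t=2.22: E=74.07 G=526.74 R=0.00
t=2.53: E=74.07 G=590.35 R=0.00
t=2.85: E=74.07 G=656.00 R=0.00
G(1.87)=454.933 < 456.437 but G(1.88)=456.985 ≥ 456.437, so the first grid time is t=1.88.

Threshold first reached at t = 1.88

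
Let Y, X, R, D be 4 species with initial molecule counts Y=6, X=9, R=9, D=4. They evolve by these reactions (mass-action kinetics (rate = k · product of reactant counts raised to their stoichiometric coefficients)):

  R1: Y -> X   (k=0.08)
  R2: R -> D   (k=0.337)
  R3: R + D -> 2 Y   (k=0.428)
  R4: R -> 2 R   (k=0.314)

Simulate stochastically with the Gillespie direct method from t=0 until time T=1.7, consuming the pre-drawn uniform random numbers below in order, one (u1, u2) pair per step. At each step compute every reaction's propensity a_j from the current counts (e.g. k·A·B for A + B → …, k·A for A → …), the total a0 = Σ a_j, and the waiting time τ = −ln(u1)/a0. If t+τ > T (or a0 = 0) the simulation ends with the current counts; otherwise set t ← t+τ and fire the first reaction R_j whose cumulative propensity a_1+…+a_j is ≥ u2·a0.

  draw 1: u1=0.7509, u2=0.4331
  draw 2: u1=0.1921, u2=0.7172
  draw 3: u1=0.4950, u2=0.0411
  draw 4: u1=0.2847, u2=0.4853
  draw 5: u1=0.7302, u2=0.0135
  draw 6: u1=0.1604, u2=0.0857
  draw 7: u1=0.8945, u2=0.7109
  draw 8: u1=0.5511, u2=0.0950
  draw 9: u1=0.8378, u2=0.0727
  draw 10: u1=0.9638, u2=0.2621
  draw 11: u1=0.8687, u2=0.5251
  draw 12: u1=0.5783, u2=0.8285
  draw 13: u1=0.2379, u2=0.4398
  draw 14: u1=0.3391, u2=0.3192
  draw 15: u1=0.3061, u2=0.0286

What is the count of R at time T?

R at T = 2

t=0.000: Y=6 X=9 R=9 D=4
Draw 1: a1=0.480, a2=3.033, a3=15.408, a4=2.826, a0=21.747; τ=−ln(0.7509)/21.747=0.013 → t=0.013; u2·a0=0.4331·21.747=9.419; a1+a2=3.513 < 9.419 ≤ a1+…+a3=18.921 → R3 fires; Y=8 X=9 R=8 D=3
Draw 2: a1=0.640, a2=2.696, a3=10.272, a4=2.512, a0=16.120; τ=−ln(0.1921)/16.120=0.102 → t=0.116; u2·a0=0.7172·16.120=11.561; a1+a2=3.336 < 11.561 ≤ a1+…+a3=13.608 → R3 fires; Y=10 X=9 R=7 D=2
Draw 3: a1=0.800, a2=2.359, a3=5.992, a4=2.198, a0=11.349; τ=−ln(0.4950)/11.349=0.062 → t=0.177; u2·a0=0.0411·11.349=0.466 ≤ a1=0.800 → R1 fires; Y=9 X=10 R=7 D=2
Draw 4: a1=0.720, a2=2.359, a3=5.992, a4=2.198, a0=11.269; τ=−ln(0.2847)/11.269=0.111 → t=0.289; u2·a0=0.4853·11.269=5.469; a1+a2=3.079 < 5.469 ≤ a1+…+a3=9.071 → R3 fires; Y=11 X=10 R=6 D=1
Draw 5: a1=0.880, a2=2.022, a3=2.568, a4=1.884, a0=7.354; τ=−ln(0.7302)/7.354=0.043 → t=0.332; u2·a0=0.0135·7.354=0.099 ≤ a1=0.880 → R1 fires; Y=10 X=11 R=6 D=1
Draw 6: a1=0.800, a2=2.022, a3=2.568, a4=1.884, a0=7.274; τ=−ln(0.1604)/7.274=0.252 → t=0.583; u2·a0=0.0857·7.274=0.623 ≤ a1=0.800 → R1 fires; Y=9 X=12 R=6 D=1
Draw 7: a1=0.720, a2=2.022, a3=2.568, a4=1.884, a0=7.194; τ=−ln(0.8945)/7.194=0.015 → t=0.599; u2·a0=0.7109·7.194=5.114; a1+a2=2.742 < 5.114 ≤ a1+…+a3=5.310 → R3 fires; Y=11 X=12 R=5 D=0
Draw 8: a1=0.880, a2=1.685, a3=0.000, a4=1.570, a0=4.135; τ=−ln(0.5511)/4.135=0.144 → t=0.743; u2·a0=0.0950·4.135=0.393 ≤ a1=0.880 → R1 fires; Y=10 X=13 R=5 D=0
Draw 9: a1=0.800, a2=1.685, a3=0.000, a4=1.570, a0=4.055; τ=−ln(0.8378)/4.055=0.044 → t=0.787; u2·a0=0.0727·4.055=0.295 ≤ a1=0.800 → R1 fires; Y=9 X=14 R=5 D=0
Draw 10: a1=0.720, a2=1.685, a3=0.000, a4=1.570, a0=3.975; τ=−ln(0.9638)/3.975=0.009 → t=0.796; u2·a0=0.2621·3.975=1.042; a1=0.720 < 1.042 ≤ a1+a2=2.405 → R2 fires; Y=9 X=14 R=4 D=1
Draw 11: a1=0.720, a2=1.348, a3=1.712, a4=1.256, a0=5.036; τ=−ln(0.8687)/5.036=0.028 → t=0.824; u2·a0=0.5251·5.036=2.644; a1+a2=2.068 < 2.644 ≤ a1+…+a3=3.780 → R3 fires; Y=11 X=14 R=3 D=0
Draw 12: a1=0.880, a2=1.011, a3=0.000, a4=0.942, a0=2.833; τ=−ln(0.5783)/2.833=0.193 → t=1.017; u2·a0=0.8285·2.833=2.347; a1+…+a3=1.891 < 2.347 ≤ a1+…+a4=2.833 → R4 fires; Y=11 X=14 R=4 D=0
Draw 13: a1=0.880, a2=1.348, a3=0.000, a4=1.256, a0=3.484; τ=−ln(0.2379)/3.484=0.412 → t=1.429; u2·a0=0.4398·3.484=1.532; a1=0.880 < 1.532 ≤ a1+a2=2.228 → R2 fires; Y=11 X=14 R=3 D=1
Draw 14: a1=0.880, a2=1.011, a3=1.284, a4=0.942, a0=4.117; τ=−ln(0.3391)/4.117=0.263 → t=1.692; u2·a0=0.3192·4.117=1.314; a1=0.880 < 1.314 ≤ a1+a2=1.891 → R2 fires; Y=11 X=14 R=2 D=2
Draw 15: a1=0.880, a2=0.674, a3=1.712, a4=0.628, a0=3.894; τ=−ln(0.3061)/3.894=0.304 → t=1.996 > T=1.7: stop.
Read off R at T=1.7: 2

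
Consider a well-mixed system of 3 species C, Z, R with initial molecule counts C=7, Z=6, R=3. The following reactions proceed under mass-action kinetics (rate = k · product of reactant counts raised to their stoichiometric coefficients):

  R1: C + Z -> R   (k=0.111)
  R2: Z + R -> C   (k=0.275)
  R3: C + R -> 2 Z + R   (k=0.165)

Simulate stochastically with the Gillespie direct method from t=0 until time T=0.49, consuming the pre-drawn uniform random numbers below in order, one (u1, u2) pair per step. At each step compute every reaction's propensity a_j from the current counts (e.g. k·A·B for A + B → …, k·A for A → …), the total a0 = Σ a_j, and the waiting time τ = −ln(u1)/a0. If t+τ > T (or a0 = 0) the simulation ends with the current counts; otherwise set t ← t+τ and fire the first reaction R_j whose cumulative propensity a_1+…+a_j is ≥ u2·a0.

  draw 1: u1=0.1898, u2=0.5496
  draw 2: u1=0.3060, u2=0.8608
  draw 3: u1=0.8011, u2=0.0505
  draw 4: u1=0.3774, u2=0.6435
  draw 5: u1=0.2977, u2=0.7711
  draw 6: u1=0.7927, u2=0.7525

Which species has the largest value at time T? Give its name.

t=0.000: C=7 Z=6 R=3
Draw 1: a1=4.662, a2=4.950, a3=3.465, a0=13.077; τ=−ln(0.1898)/13.077=0.127 → t=0.127; u2·a0=0.5496·13.077=7.187; a1=4.662 < 7.187 ≤ a1+a2=9.612 → R2 fires; C=8 Z=5 R=2
Draw 2: a1=4.440, a2=2.750, a3=2.640, a0=9.830; τ=−ln(0.3060)/9.830=0.120 → t=0.248; u2·a0=0.8608·9.830=8.462; a1+a2=7.190 < 8.462 ≤ a1+…+a3=9.830 → R3 fires; C=7 Z=7 R=2
Draw 3: a1=5.439, a2=3.850, a3=2.310, a0=11.599; τ=−ln(0.8011)/11.599=0.019 → t=0.267; u2·a0=0.0505·11.599=0.586 ≤ a1=5.439 → R1 fires; C=6 Z=6 R=3
Draw 4: a1=3.996, a2=4.950, a3=2.970, a0=11.916; τ=−ln(0.3774)/11.916=0.082 → t=0.348; u2·a0=0.6435·11.916=7.668; a1=3.996 < 7.668 ≤ a1+a2=8.946 → R2 fires; C=7 Z=5 R=2
Draw 5: a1=3.885, a2=2.750, a3=2.310, a0=8.945; τ=−ln(0.2977)/8.945=0.135 → t=0.484; u2·a0=0.7711·8.945=6.897; a1+a2=6.635 < 6.897 ≤ a1+…+a3=8.945 → R3 fires; C=6 Z=7 R=2
Draw 6: a1=4.662, a2=3.850, a3=1.980, a0=10.492; τ=−ln(0.7927)/10.492=0.022 → t=0.506 > T=0.49: stop.
At T=0.49: C=6 Z=7 R=2; the largest is Z.

Dominant species at T: Z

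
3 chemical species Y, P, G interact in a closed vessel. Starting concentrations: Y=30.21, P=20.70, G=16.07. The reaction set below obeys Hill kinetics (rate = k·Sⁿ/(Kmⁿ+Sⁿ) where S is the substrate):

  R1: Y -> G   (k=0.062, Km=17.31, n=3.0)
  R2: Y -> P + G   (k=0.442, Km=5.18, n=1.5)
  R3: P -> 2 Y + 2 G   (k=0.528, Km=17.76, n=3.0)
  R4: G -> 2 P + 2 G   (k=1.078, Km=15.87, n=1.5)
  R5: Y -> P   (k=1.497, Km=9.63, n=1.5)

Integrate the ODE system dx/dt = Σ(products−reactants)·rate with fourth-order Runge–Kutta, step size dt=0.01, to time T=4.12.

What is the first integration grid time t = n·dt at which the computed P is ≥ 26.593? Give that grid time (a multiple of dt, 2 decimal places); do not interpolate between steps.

Threshold first reached at t = 2.38

RK4 with dt=0.01: 412 steps to T=4.12. Trajectory (selected grid times):
t=0.00: Y=30.21 P=20.70 G=16.07
t=0.46: Y=29.72 P=21.83 G=16.85
t=0.92: Y=29.25 P=22.96 G=17.65
t=1.37: Y=28.81 P=24.08 G=18.45
t=1.83: Y=28.38 P=25.23 G=19.30
t=2.29: Y=27.96 P=26.38 G=20.16
t=2.37: Y=27.88 P=26.58 G=20.32
t=2.38: Y=27.88 P=26.61 G=20.33
t=2.75: Y=27.55 P=27.54 G=21.05
t=3.20: Y=27.17 P=28.69 G=21.93
t=3.66: Y=26.79 P=29.87 G=22.85
t=4.12: Y=26.42 P=31.05 G=23.78
P(2.37)=26.583 < 26.593 but P(2.38)=26.609 ≥ 26.593, so the first grid time is t=2.38.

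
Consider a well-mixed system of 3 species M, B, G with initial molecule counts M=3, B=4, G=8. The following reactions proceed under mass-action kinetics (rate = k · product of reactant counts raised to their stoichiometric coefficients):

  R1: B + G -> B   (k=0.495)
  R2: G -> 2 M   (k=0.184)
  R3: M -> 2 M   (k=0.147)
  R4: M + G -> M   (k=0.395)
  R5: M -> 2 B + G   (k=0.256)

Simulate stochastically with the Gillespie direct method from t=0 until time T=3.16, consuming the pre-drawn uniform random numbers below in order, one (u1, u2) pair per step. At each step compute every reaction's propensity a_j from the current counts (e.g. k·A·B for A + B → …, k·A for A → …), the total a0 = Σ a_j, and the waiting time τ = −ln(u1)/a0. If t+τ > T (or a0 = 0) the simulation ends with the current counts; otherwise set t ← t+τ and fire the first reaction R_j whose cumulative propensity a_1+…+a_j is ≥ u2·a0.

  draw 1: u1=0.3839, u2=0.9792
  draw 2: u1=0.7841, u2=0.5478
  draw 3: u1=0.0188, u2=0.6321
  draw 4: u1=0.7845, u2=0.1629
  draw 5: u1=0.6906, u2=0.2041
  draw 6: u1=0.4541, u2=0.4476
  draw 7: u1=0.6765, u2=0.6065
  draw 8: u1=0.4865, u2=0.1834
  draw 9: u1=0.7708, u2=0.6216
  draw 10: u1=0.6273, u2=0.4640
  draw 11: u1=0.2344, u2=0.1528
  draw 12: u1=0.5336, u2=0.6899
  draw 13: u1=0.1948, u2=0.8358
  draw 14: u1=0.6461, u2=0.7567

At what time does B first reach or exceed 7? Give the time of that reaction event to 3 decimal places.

t=0.000: M=3 B=4 G=8
Draw 1: a1=15.840, a2=1.472, a3=0.441, a4=9.480, a5=0.768, a0=28.001; τ=−ln(0.3839)/28.001=0.034 → t=0.034; u2·a0=0.9792·28.001=27.419; a1+…+a4=27.233 < 27.419 ≤ a1+…+a5=28.001 → R5 fires; M=2 B=6 G=9
Draw 2: a1=26.730, a2=1.656, a3=0.294, a4=7.110, a5=0.512, a0=36.302; τ=−ln(0.7841)/36.302=0.007 → t=0.041; u2·a0=0.5478·36.302=19.886 ≤ a1=26.730 → R1 fires; M=2 B=6 G=8
Draw 3: a1=23.760, a2=1.472, a3=0.294, a4=6.320, a5=0.512, a0=32.358; τ=−ln(0.0188)/32.358=0.123 → t=0.164; u2·a0=0.6321·32.358=20.453 ≤ a1=23.760 → R1 fires; M=2 B=6 G=7
Draw 4: a1=20.790, a2=1.288, a3=0.294, a4=5.530, a5=0.512, a0=28.414; τ=−ln(0.7845)/28.414=0.009 → t=0.172; u2·a0=0.1629·28.414=4.629 ≤ a1=20.790 → R1 fires; M=2 B=6 G=6
Draw 5: a1=17.820, a2=1.104, a3=0.294, a4=4.740, a5=0.512, a0=24.470; τ=−ln(0.6906)/24.470=0.015 → t=0.187; u2·a0=0.2041·24.470=4.994 ≤ a1=17.820 → R1 fires; M=2 B=6 G=5
Draw 6: a1=14.850, a2=0.920, a3=0.294, a4=3.950, a5=0.512, a0=20.526; τ=−ln(0.4541)/20.526=0.038 → t=0.226; u2·a0=0.4476·20.526=9.187 ≤ a1=14.850 → R1 fires; M=2 B=6 G=4
Draw 7: a1=11.880, a2=0.736, a3=0.294, a4=3.160, a5=0.512, a0=16.582; τ=−ln(0.6765)/16.582=0.024 → t=0.249; u2·a0=0.6065·16.582=10.057 ≤ a1=11.880 → R1 fires; M=2 B=6 G=3
Draw 8: a1=8.910, a2=0.552, a3=0.294, a4=2.370, a5=0.512, a0=12.638; τ=−ln(0.4865)/12.638=0.057 → t=0.306; u2·a0=0.1834·12.638=2.318 ≤ a1=8.910 → R1 fires; M=2 B=6 G=2
Draw 9: a1=5.940, a2=0.368, a3=0.294, a4=1.580, a5=0.512, a0=8.694; τ=−ln(0.7708)/8.694=0.030 → t=0.336; u2·a0=0.6216·8.694=5.404 ≤ a1=5.940 → R1 fires; M=2 B=6 G=1
Draw 10: a1=2.970, a2=0.184, a3=0.294, a4=0.790, a5=0.512, a0=4.750; τ=−ln(0.6273)/4.750=0.098 → t=0.435; u2·a0=0.4640·4.750=2.204 ≤ a1=2.970 → R1 fires; M=2 B=6 G=0
Draw 11: a1=0.000, a2=0.000, a3=0.294, a4=0.000, a5=0.512, a0=0.806; τ=−ln(0.2344)/0.806=1.800 → t=2.234; u2·a0=0.1528·0.806=0.123; a1+a2=0.000 < 0.123 ≤ a1+…+a3=0.294 → R3 fires; M=3 B=6 G=0
Draw 12: a1=0.000, a2=0.000, a3=0.441, a4=0.000, a5=0.768, a0=1.209; τ=−ln(0.5336)/1.209=0.520 → t=2.754; u2·a0=0.6899·1.209=0.834; a1+…+a4=0.441 < 0.834 ≤ a1+…+a5=1.209 → R5 fires; M=2 B=8 G=1
Draw 13: a1=3.960, a2=0.184, a3=0.294, a4=0.790, a5=0.512, a0=5.740; τ=−ln(0.1948)/5.740=0.285 → t=3.039; u2·a0=0.8358·5.740=4.797; a1+…+a3=4.438 < 4.797 ≤ a1+…+a4=5.228 → R4 fires; M=2 B=8 G=0
Draw 14: a1=0.000, a2=0.000, a3=0.294, a4=0.000, a5=0.512, a0=0.806; τ=−ln(0.6461)/0.806=0.542 → t=3.581 > T=3.16: stop.
B first becomes ≥ 7 when it reaches 8 at the event at t=2.754.

Threshold first reached at t = 2.754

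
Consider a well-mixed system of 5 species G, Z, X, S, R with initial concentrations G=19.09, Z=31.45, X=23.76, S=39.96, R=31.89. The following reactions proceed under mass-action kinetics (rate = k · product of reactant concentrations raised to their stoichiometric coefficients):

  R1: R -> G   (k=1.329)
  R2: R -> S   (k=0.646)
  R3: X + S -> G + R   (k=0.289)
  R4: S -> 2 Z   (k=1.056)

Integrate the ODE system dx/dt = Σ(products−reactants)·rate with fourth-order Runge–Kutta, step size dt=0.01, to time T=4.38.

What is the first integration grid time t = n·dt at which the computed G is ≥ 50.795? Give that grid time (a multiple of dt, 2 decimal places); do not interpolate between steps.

Threshold first reached at t = 0.25

RK4 with dt=0.01: 438 steps to T=4.38. Trajectory (selected grid times):
t=0.00: G=19.09 Z=31.45 X=23.76 S=39.96 R=31.89
t=0.24: G=50.55 Z=44.38 X=4.05 S=19.50 R=34.14
t=0.25: G=51.22 Z=44.79 X=3.83 S=19.29 R=33.69
t=0.49: G=62.93 Z=53.74 X=1.12 S=16.48 R=23.01
t=0.97: G=73.69 Z=68.62 X=0.15 S=12.82 R=9.45
t=1.46: G=77.79 Z=79.89 X=0.03 S=9.01 R=3.65
t=1.95: G=79.34 Z=87.53 X=0.01 S=5.91 R=1.40
t=2.43: G=79.92 Z=92.37 X=0.01 S=3.77 R=0.55
t=2.92: G=80.15 Z=95.47 X=0.00 S=2.33 R=0.21
t=3.41: G=80.24 Z=97.37 X=0.00 S=1.42 R=0.08
t=3.89: G=80.27 Z=98.50 X=0.00 S=0.87 R=0.03
t=4.38: G=80.29 Z=99.21 X=0.00 S=0.52 R=0.01
G(0.24)=50.552 < 50.795 but G(0.25)=51.223 ≥ 50.795, so the first grid time is t=0.25.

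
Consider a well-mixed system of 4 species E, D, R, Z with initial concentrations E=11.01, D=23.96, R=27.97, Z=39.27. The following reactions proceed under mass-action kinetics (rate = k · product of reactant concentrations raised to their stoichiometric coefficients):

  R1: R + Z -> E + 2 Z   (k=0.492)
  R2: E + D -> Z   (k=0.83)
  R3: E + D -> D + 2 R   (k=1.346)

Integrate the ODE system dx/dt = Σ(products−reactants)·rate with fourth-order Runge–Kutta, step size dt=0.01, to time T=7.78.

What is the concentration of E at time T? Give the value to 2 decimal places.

E at T = 53.88

RK4 with dt=0.01: 778 steps to T=7.78. Trajectory (selected grid times):
t=0.00: E=11.01 D=23.96 R=27.97 Z=39.27
t=0.86: E=53.88 D=0.00 R=0.00 Z=168.91
t=1.73: E=53.88 D=0.00 R=0.00 Z=168.91
t=2.59: E=53.88 D=0.00 R=0.00 Z=168.91
t=3.46: E=53.88 D=0.00 R=0.00 Z=168.91
t=4.32: E=53.88 D=0.00 R=0.00 Z=168.91
t=5.19: E=53.88 D=0.00 R=0.00 Z=168.91
t=6.05: E=53.88 D=0.00 R=0.00 Z=168.91
t=6.92: E=53.88 D=0.00 R=0.00 Z=168.91
t=7.78: E=53.88 D=0.00 R=0.00 Z=168.91
Read off E at T=7.78: 53.88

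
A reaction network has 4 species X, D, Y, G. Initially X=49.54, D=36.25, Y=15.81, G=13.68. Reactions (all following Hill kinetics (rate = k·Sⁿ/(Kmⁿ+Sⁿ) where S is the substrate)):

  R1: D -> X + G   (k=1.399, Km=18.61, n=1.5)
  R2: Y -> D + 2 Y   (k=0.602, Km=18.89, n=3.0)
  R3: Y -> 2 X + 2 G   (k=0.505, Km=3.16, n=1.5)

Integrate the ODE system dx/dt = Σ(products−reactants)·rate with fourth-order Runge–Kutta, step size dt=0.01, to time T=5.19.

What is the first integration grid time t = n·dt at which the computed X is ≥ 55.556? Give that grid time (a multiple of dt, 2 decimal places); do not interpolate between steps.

Threshold first reached at t = 3.12

RK4 with dt=0.01: 519 steps to T=5.19. Trajectory (selected grid times):
t=0.00: X=49.54 D=36.25 Y=15.81 G=13.68
t=0.58: X=50.67 D=35.79 Y=15.67 G=14.81
t=1.15: X=51.78 D=35.33 Y=15.53 G=15.92
t=1.73: X=52.90 D=34.87 Y=15.38 G=17.04
t=2.31: X=54.01 D=34.41 Y=15.24 G=18.15
t=2.88: X=55.11 D=33.96 Y=15.09 G=19.25
t=3.11: X=55.55 D=33.77 Y=15.03 G=19.69
t=3.12: X=55.57 D=33.77 Y=15.03 G=19.71
t=3.46: X=56.22 D=33.50 Y=14.94 G=20.36
t=4.04: X=57.32 D=33.04 Y=14.79 G=21.46
t=4.61: X=58.41 D=32.59 Y=14.64 G=22.55
t=5.19: X=59.50 D=32.14 Y=14.48 G=23.64
X(3.11)=55.550 < 55.556 but X(3.12)=55.569 ≥ 55.556, so the first grid time is t=3.12.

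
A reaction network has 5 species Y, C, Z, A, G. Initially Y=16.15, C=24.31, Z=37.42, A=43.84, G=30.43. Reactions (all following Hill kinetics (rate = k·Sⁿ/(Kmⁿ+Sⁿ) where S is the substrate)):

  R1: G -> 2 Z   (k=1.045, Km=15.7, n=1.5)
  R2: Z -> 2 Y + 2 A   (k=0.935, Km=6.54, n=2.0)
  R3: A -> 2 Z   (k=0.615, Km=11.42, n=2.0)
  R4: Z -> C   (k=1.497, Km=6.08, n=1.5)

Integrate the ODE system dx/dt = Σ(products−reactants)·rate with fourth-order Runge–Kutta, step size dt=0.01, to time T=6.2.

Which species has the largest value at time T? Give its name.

RK4 with dt=0.01: 620 steps to T=6.2. Trajectory (selected grid times):
t=0.00: Y=16.15 C=24.31 Z=37.42 A=43.84 G=30.43
t=0.69: Y=17.40 C=25.28 Z=37.67 A=44.69 G=29.91
t=1.38: Y=18.66 C=26.25 Z=37.91 A=45.55 G=29.39
t=2.07: Y=19.91 C=27.22 Z=38.15 A=46.40 G=28.87
t=2.76: Y=21.16 C=28.19 Z=38.37 A=47.26 G=28.36
t=3.44: Y=22.40 C=29.15 Z=38.59 A=48.10 G=27.85
t=4.13: Y=23.65 C=30.12 Z=38.80 A=48.95 G=27.35
t=4.82: Y=24.91 C=31.10 Z=39.01 A=49.80 G=26.85
t=5.51: Y=26.16 C=32.07 Z=39.21 A=50.65 G=26.35
t=6.20: Y=27.42 C=33.04 Z=39.40 A=51.50 G=25.86
At T=6.2: Y=27.42 C=33.04 Z=39.40 A=51.50 G=25.86; the largest is A.

Dominant species at T: A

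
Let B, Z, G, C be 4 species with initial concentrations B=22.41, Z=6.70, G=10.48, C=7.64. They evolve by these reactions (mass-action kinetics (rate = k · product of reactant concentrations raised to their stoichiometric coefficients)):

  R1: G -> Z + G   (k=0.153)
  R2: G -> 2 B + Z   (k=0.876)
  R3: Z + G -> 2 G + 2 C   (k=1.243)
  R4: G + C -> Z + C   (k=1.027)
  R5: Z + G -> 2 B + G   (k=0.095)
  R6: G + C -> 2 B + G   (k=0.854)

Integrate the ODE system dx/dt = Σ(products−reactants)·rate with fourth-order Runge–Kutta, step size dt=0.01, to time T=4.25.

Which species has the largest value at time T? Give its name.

Dominant species at T: B

RK4 with dt=0.01: 425 steps to T=4.25. Trajectory (selected grid times):
t=0.00: B=22.41 Z=6.70 G=10.48 C=7.64
t=0.47: B=81.18 Z=15.40 G=0.33 C=27.14
t=0.94: B=82.90 Z=15.68 G=0.00 C=27.65
t=1.42: B=82.92 Z=15.68 G=0.00 C=27.66
t=1.89: B=82.92 Z=15.68 G=0.00 C=27.66
t=2.36: B=82.92 Z=15.68 G=0.00 C=27.66
t=2.83: B=82.92 Z=15.68 G=0.00 C=27.66
t=3.31: B=82.92 Z=15.68 G=0.00 C=27.66
t=3.78: B=82.92 Z=15.68 G=0.00 C=27.66
t=4.25: B=82.92 Z=15.68 G=0.00 C=27.66
At T=4.25: B=82.92 Z=15.68 G=0.00 C=27.66; the largest is B.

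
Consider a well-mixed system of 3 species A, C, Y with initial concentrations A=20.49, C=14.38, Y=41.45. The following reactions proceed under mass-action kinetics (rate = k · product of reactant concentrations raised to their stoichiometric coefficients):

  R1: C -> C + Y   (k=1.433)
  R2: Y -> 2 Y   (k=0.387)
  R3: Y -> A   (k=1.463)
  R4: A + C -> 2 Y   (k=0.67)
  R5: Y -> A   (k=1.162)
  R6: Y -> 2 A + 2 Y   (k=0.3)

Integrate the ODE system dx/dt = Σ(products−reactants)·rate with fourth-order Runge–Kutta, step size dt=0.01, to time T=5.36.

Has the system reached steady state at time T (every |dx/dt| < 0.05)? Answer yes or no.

RK4 with dt=0.01: 536 steps to T=5.36. Trajectory (selected grid times):
t=0.00: A=20.49 C=14.38 Y=41.45
t=0.60: A=85.76 C=0.00 Y=23.69
t=1.19: A=112.62 C=0.00 Y=7.55
t=1.79: A=121.26 C=0.00 Y=2.36
t=2.38: A=123.93 C=0.00 Y=0.75
t=2.98: A=124.79 C=0.00 Y=0.24
t=3.57: A=125.06 C=0.00 Y=0.07
t=4.17: A=125.15 C=0.00 Y=0.02
t=4.76: A=125.17 C=0.00 Y=0.01
t=5.36: A=125.18 C=0.00 Y=0.00
Rates at T: R1=0.0000, R2=0.0009, R3=0.0034, R4=0.0000, R5=0.0027, R6=0.0007
dx/dt at T (Σ net stoichiometry × rate): A=+0.0075, C=-0.0000, Y=-0.0045
Largest |dx/dt| is |+0.0075| (A) < 0.05 → steady.

Steady state at T: yes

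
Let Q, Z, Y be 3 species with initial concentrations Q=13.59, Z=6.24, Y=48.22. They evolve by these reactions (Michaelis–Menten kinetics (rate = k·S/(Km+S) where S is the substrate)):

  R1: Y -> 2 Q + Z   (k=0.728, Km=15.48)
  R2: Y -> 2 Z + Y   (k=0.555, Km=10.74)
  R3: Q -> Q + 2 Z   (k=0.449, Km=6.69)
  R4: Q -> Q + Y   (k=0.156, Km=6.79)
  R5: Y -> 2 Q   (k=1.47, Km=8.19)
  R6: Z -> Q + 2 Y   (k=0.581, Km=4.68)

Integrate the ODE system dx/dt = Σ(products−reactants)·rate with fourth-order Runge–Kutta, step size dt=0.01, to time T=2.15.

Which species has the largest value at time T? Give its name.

RK4 with dt=0.01: 215 steps to T=2.15. Trajectory (selected grid times):
t=0.00: Q=13.59 Z=6.24 Y=48.22
t=0.24: Q=14.54 Z=6.66 Y=47.97
t=0.48: Q=15.49 Z=7.07 Y=47.73
t=0.72: Q=16.44 Z=7.49 Y=47.49
t=0.96: Q=17.39 Z=7.90 Y=47.26
t=1.19: Q=18.30 Z=8.30 Y=47.04
t=1.43: Q=19.26 Z=8.72 Y=46.82
t=1.67: Q=20.21 Z=9.14 Y=46.60
t=1.91: Q=21.17 Z=9.56 Y=46.38
t=2.15: Q=22.12 Z=9.97 Y=46.17
At T=2.15: Q=22.12 Z=9.97 Y=46.17; the largest is Y.

Dominant species at T: Y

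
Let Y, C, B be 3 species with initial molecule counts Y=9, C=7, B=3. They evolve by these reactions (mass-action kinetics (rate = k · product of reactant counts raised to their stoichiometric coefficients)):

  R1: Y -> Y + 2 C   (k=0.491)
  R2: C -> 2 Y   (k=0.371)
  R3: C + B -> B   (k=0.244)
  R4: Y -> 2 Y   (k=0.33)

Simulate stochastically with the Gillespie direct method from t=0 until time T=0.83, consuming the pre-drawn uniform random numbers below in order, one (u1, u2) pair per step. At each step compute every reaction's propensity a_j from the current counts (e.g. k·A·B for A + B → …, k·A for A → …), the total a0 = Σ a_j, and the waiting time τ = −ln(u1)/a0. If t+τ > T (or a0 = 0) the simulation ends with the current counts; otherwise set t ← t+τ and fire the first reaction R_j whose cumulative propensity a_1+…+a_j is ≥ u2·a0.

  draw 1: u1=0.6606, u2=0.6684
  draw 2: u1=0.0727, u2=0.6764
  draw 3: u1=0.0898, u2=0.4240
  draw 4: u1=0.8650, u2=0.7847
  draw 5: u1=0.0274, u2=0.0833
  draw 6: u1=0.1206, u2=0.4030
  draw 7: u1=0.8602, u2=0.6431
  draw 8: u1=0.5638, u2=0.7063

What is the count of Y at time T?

Y at T = 14

t=0.000: Y=9 C=7 B=3
Draw 1: a1=4.419, a2=2.597, a3=5.124, a4=2.970, a0=15.110; τ=−ln(0.6606)/15.110=0.027 → t=0.027; u2·a0=0.6684·15.110=10.100; a1+a2=7.016 < 10.100 ≤ a1+…+a3=12.140 → R3 fires; Y=9 C=6 B=3
Draw 2: a1=4.419, a2=2.226, a3=4.392, a4=2.970, a0=14.007; τ=−ln(0.0727)/14.007=0.187 → t=0.215; u2·a0=0.6764·14.007=9.474; a1+a2=6.645 < 9.474 ≤ a1+…+a3=11.037 → R3 fires; Y=9 C=5 B=3
Draw 3: a1=4.419, a2=1.855, a3=3.660, a4=2.970, a0=12.904; τ=−ln(0.0898)/12.904=0.187 → t=0.401; u2·a0=0.4240·12.904=5.471; a1=4.419 < 5.471 ≤ a1+a2=6.274 → R2 fires; Y=11 C=4 B=3
Draw 4: a1=5.401, a2=1.484, a3=2.928, a4=3.630, a0=13.443; τ=−ln(0.8650)/13.443=0.011 → t=0.412; u2·a0=0.7847·13.443=10.549; a1+…+a3=9.813 < 10.549 ≤ a1+…+a4=13.443 → R4 fires; Y=12 C=4 B=3
Draw 5: a1=5.892, a2=1.484, a3=2.928, a4=3.960, a0=14.264; τ=−ln(0.0274)/14.264=0.252 → t=0.664; u2·a0=0.0833·14.264=1.188 ≤ a1=5.892 → R1 fires; Y=12 C=6 B=3
Draw 6: a1=5.892, a2=2.226, a3=4.392, a4=3.960, a0=16.470; τ=−ln(0.1206)/16.470=0.128 → t=0.793; u2·a0=0.4030·16.470=6.637; a1=5.892 < 6.637 ≤ a1+a2=8.118 → R2 fires; Y=14 C=5 B=3
Draw 7: a1=6.874, a2=1.855, a3=3.660, a4=4.620, a0=17.009; τ=−ln(0.8602)/17.009=0.009 → t=0.802; u2·a0=0.6431·17.009=10.938; a1+a2=8.729 < 10.938 ≤ a1+…+a3=12.389 → R3 fires; Y=14 C=4 B=3
Draw 8: a1=6.874, a2=1.484, a3=2.928, a4=4.620, a0=15.906; τ=−ln(0.5638)/15.906=0.036 → t=0.838 > T=0.83: stop.
Read off Y at T=0.83: 14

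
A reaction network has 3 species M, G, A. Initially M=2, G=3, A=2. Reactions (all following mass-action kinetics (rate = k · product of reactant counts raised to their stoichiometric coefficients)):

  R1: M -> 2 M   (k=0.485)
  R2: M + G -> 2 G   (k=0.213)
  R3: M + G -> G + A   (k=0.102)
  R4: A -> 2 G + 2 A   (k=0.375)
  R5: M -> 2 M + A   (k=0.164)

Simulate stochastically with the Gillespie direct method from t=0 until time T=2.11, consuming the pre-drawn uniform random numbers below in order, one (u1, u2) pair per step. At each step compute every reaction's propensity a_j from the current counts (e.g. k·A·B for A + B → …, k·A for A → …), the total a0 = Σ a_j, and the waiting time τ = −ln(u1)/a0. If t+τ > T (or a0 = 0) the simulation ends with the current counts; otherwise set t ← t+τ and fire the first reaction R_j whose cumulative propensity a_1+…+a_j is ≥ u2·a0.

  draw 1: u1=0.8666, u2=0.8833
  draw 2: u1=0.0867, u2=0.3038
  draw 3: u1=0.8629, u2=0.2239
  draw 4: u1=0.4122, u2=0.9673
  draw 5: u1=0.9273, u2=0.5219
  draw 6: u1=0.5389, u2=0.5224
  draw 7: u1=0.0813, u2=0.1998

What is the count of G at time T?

t=0.000: M=2 G=3 A=2
Draw 1: a1=0.970, a2=1.278, a3=0.612, a4=0.750, a5=0.328, a0=3.938; τ=−ln(0.8666)/3.938=0.036 → t=0.036; u2·a0=0.8833·3.938=3.478; a1+…+a3=2.860 < 3.478 ≤ a1+…+a4=3.610 → R4 fires; M=2 G=5 A=3
Draw 2: a1=0.970, a2=2.130, a3=1.020, a4=1.125, a5=0.328, a0=5.573; τ=−ln(0.0867)/5.573=0.439 → t=0.475; u2·a0=0.3038·5.573=1.693; a1=0.970 < 1.693 ≤ a1+a2=3.100 → R2 fires; M=1 G=6 A=3
Draw 3: a1=0.485, a2=1.278, a3=0.612, a4=1.125, a5=0.164, a0=3.664; τ=−ln(0.8629)/3.664=0.040 → t=0.515; u2·a0=0.2239·3.664=0.820; a1=0.485 < 0.820 ≤ a1+a2=1.763 → R2 fires; M=0 G=7 A=3
Draw 4: a1=0.000, a2=0.000, a3=0.000, a4=1.125, a5=0.000, a0=1.125; τ=−ln(0.4122)/1.125=0.788 → t=1.303; u2·a0=0.9673·1.125=1.088; a1+…+a3=0.000 < 1.088 ≤ a1+…+a4=1.125 → R4 fires; M=0 G=9 A=4
Draw 5: a1=0.000, a2=0.000, a3=0.000, a4=1.500, a5=0.000, a0=1.500; τ=−ln(0.9273)/1.500=0.050 → t=1.353; u2·a0=0.5219·1.500=0.783; a1+…+a3=0.000 < 0.783 ≤ a1+…+a4=1.500 → R4 fires; M=0 G=11 A=5
Draw 6: a1=0.000, a2=0.000, a3=0.000, a4=1.875, a5=0.000, a0=1.875; τ=−ln(0.5389)/1.875=0.330 → t=1.683; u2·a0=0.5224·1.875=0.979; a1+…+a3=0.000 < 0.979 ≤ a1+…+a4=1.875 → R4 fires; M=0 G=13 A=6
Draw 7: a1=0.000, a2=0.000, a3=0.000, a4=2.250, a5=0.000, a0=2.250; τ=−ln(0.0813)/2.250=1.115 → t=2.799 > T=2.11: stop.
Read off G at T=2.11: 13

G at T = 13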